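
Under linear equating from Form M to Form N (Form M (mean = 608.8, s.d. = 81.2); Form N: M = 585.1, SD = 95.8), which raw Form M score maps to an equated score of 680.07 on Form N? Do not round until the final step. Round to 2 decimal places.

689.30

Invert y = (SD_Y/SD_X)(x − M_X) + M_Y:
x = (SD_X/SD_Y)(y − M_Y) + M_X = (81.2/95.8)(680.07 − 585.1) + 608.8
x = 0.847599 × 94.970 + 608.8 = 689.30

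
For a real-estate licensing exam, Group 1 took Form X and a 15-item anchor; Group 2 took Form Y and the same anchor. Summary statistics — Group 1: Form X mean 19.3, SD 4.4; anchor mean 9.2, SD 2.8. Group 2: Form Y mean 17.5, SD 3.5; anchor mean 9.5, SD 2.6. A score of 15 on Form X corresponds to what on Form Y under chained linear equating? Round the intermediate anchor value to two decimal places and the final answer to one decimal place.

13.4

Form X → anchor (Group 1): v = (2.8/4.4)(15 − 19.3) + 9.2 = 6.46
anchor → Form Y (Group 2): y = (3.5/2.6)(6.46 − 9.5) + 17.5 = 13.4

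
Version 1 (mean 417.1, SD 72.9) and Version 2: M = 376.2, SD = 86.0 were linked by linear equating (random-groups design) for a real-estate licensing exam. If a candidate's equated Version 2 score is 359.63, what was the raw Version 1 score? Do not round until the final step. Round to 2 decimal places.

403.05

Invert y = (SD_Y/SD_X)(x − M_X) + M_Y:
x = (SD_X/SD_Y)(y − M_Y) + M_X = (72.9/86.0)(359.63 − 376.2) + 417.1
x = 0.847674 × -16.570 + 417.1 = 403.05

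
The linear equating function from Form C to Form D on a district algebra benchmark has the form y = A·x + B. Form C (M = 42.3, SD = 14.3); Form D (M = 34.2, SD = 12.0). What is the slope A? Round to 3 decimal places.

0.839

A = SD_Y / SD_X = 12.0 / 14.3 = 0.839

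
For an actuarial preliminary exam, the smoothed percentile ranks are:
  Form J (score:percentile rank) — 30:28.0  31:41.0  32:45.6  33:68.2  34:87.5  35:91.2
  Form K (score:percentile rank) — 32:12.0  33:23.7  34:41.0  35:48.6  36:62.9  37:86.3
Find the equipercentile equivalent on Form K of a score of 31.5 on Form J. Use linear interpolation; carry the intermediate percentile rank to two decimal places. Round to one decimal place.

PR of 31.5 on Form J: 41.0 + (31.5 − 31)/(32 − 31) × (45.6 − 41.0) = 43.30
On Form K, PR 43.30 falls between score 34 (PR 41.0) and 35 (PR 48.6).
Interpolate: 34 + (43.30 − 41.0)/(48.6 − 41.0) × (35 − 34) = 34.3

34.3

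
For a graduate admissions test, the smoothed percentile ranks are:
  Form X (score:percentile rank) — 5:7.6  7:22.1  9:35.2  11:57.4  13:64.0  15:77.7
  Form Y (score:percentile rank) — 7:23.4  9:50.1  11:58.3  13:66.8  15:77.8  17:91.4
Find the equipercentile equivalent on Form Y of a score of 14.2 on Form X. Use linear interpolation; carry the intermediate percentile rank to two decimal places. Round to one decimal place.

14.0

PR of 14.2 on Form X: 64.0 + (14.2 − 13)/(15 − 13) × (77.7 − 64.0) = 72.22
On Form Y, PR 72.22 falls between score 13 (PR 66.8) and 15 (PR 77.8).
Interpolate: 13 + (72.22 − 66.8)/(77.8 − 66.8) × (15 − 13) = 14.0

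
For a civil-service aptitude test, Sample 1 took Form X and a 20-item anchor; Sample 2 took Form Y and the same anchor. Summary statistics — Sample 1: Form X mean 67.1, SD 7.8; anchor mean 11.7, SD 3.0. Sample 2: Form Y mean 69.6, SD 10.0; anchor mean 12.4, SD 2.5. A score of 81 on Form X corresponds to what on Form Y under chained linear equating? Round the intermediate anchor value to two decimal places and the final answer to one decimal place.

88.2

Form X → anchor (Sample 1): v = (3.0/7.8)(81 − 67.1) + 11.7 = 17.05
anchor → Form Y (Sample 2): y = (10.0/2.5)(17.05 − 12.4) + 69.6 = 88.2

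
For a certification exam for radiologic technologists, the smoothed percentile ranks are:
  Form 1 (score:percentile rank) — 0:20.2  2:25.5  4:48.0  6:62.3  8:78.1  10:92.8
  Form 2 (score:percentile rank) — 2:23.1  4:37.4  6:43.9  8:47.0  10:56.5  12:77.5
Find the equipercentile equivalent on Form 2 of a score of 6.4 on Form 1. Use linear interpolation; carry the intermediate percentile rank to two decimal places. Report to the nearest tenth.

PR of 6.4 on Form 1: 62.3 + (6.4 − 6)/(8 − 6) × (78.1 − 62.3) = 65.46
On Form 2, PR 65.46 falls between score 10 (PR 56.5) and 12 (PR 77.5).
Interpolate: 10 + (65.46 − 56.5)/(77.5 − 56.5) × (12 − 10) = 10.9

10.9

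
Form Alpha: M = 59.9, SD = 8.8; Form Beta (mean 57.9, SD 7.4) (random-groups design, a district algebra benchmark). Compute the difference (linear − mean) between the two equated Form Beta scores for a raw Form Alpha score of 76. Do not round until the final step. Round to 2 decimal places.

-2.56

Mean-equated: 76 + (57.9 − 59.9) = 74.00
Linear-equated: (7.4/8.8)(76 − 59.9) + 57.9 = 71.439
Difference = 71.439 − 74.00 = -2.56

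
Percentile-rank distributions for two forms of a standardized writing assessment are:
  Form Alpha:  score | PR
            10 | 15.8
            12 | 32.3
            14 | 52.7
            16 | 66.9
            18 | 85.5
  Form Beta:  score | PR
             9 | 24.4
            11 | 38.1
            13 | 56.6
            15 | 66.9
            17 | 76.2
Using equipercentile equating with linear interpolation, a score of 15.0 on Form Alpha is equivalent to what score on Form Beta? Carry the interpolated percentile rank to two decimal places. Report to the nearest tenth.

13.6

PR of 15.0 on Form Alpha: 52.7 + (15.0 − 14)/(16 − 14) × (66.9 − 52.7) = 59.80
On Form Beta, PR 59.80 falls between score 13 (PR 56.6) and 15 (PR 66.9).
Interpolate: 13 + (59.80 − 56.6)/(66.9 − 56.6) × (15 − 13) = 13.6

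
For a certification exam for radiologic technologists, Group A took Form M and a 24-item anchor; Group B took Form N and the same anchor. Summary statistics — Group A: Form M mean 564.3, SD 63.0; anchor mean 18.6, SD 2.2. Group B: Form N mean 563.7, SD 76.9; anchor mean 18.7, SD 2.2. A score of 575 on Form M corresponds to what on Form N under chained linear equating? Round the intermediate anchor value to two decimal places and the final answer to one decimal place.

573.1

Form M → anchor (Group A): v = (2.2/63.0)(575 − 564.3) + 18.6 = 18.97
anchor → Form N (Group B): y = (76.9/2.2)(18.97 − 18.7) + 563.7 = 573.1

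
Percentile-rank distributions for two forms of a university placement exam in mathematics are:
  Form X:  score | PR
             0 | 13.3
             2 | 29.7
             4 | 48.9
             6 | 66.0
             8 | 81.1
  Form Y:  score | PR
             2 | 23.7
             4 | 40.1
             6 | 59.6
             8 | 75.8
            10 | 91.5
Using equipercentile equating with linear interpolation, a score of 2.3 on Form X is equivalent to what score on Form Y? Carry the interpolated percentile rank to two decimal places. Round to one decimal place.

3.1

PR of 2.3 on Form X: 29.7 + (2.3 − 2)/(4 − 2) × (48.9 − 29.7) = 32.58
On Form Y, PR 32.58 falls between score 2 (PR 23.7) and 4 (PR 40.1).
Interpolate: 2 + (32.58 − 23.7)/(40.1 − 23.7) × (4 − 2) = 3.1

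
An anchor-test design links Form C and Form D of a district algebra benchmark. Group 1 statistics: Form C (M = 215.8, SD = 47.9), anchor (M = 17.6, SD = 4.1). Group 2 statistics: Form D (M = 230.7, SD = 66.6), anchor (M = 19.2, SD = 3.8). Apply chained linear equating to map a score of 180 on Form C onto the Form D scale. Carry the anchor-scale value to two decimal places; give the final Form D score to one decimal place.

Form C → anchor (Group 1): v = (4.1/47.9)(180 − 215.8) + 17.6 = 14.54
anchor → Form D (Group 2): y = (66.6/3.8)(14.54 − 19.2) + 230.7 = 149.0

149.0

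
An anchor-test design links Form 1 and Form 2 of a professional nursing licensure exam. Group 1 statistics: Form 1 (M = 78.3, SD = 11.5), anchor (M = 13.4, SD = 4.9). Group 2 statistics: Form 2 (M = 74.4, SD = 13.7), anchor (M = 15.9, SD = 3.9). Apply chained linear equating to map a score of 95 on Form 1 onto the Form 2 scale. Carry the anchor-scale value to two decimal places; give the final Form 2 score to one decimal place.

90.6

Form 1 → anchor (Group 1): v = (4.9/11.5)(95 − 78.3) + 13.4 = 20.52
anchor → Form 2 (Group 2): y = (13.7/3.9)(20.52 − 15.9) + 74.4 = 90.6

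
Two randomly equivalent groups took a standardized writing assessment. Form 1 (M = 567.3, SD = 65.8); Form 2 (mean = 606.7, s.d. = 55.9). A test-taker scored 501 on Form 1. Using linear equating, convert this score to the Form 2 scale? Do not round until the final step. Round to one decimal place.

Linear equating: y = (SD_Y/SD_X)(x − M_X) + M_Y
y = (55.9/65.8)(501 − 567.3) + 606.7
y = 0.849544 × -66.3 + 606.7 = -56.3248 + 606.7 = 550.4

550.4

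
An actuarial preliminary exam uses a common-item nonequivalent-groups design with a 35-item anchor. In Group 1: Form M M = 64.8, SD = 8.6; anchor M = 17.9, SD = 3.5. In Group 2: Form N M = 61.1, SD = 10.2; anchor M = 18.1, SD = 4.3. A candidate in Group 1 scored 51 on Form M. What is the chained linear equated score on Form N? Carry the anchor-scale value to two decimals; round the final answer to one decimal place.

Form M → anchor (Group 1): v = (3.5/8.6)(51 − 64.8) + 17.9 = 12.28
anchor → Form N (Group 2): y = (10.2/4.3)(12.28 − 18.1) + 61.1 = 47.3

47.3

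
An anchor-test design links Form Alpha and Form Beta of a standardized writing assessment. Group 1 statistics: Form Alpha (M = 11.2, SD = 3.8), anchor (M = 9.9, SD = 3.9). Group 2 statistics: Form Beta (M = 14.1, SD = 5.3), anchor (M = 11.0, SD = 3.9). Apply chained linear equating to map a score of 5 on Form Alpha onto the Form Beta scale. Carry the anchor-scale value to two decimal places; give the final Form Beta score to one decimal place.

Form Alpha → anchor (Group 1): v = (3.9/3.8)(5 − 11.2) + 9.9 = 3.54
anchor → Form Beta (Group 2): y = (5.3/3.9)(3.54 − 11.0) + 14.1 = 4.0

4.0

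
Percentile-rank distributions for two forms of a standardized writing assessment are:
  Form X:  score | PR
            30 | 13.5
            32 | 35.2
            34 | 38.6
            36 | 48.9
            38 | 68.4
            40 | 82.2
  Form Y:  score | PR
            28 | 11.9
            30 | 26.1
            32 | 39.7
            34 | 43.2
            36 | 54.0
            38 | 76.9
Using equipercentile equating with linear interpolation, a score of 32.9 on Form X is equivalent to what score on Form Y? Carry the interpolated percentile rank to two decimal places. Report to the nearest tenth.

PR of 32.9 on Form X: 35.2 + (32.9 − 32)/(34 − 32) × (38.6 − 35.2) = 36.73
On Form Y, PR 36.73 falls between score 30 (PR 26.1) and 32 (PR 39.7).
Interpolate: 30 + (36.73 − 26.1)/(39.7 − 26.1) × (32 − 30) = 31.6

31.6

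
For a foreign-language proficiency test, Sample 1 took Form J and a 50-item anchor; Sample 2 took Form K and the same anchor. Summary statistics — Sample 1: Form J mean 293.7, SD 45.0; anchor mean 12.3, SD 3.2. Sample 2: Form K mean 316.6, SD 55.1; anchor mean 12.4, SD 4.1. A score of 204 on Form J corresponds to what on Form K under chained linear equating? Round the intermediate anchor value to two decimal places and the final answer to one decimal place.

229.5

Form J → anchor (Sample 1): v = (3.2/45.0)(204 − 293.7) + 12.3 = 5.92
anchor → Form K (Sample 2): y = (55.1/4.1)(5.92 − 12.4) + 316.6 = 229.5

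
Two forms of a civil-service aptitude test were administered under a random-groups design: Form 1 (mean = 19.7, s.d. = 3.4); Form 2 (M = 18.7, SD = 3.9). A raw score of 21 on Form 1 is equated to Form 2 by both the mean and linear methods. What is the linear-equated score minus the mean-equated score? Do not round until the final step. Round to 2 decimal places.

0.19

Mean-equated: 21 + (18.7 − 19.7) = 20.00
Linear-equated: (3.9/3.4)(21 − 19.7) + 18.7 = 20.191
Difference = 20.191 − 20.00 = 0.19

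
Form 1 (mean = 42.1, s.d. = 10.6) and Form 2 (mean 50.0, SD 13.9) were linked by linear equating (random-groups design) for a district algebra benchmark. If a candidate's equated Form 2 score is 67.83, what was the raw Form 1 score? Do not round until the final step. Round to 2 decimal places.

55.70

Invert y = (SD_Y/SD_X)(x − M_X) + M_Y:
x = (SD_X/SD_Y)(y − M_Y) + M_X = (10.6/13.9)(67.83 − 50.0) + 42.1
x = 0.762590 × 17.830 + 42.1 = 55.70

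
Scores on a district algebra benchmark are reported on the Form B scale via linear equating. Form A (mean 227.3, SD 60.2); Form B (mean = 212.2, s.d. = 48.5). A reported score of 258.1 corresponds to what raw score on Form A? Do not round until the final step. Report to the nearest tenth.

Invert y = (SD_Y/SD_X)(x − M_X) + M_Y:
x = (SD_X/SD_Y)(y − M_Y) + M_X = (60.2/48.5)(258.1 − 212.2) + 227.3
x = 1.241237 × 45.900 + 227.3 = 284.3

284.3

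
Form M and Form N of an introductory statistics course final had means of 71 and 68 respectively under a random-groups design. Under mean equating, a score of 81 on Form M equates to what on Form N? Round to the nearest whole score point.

Mean equating: y = x + (M_Y − M_X) = 81 + (68 − 71) = 78

78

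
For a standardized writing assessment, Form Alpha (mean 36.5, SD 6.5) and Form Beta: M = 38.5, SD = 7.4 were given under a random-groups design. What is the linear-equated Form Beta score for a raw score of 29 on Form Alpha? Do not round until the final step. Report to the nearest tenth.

30.0

Linear equating: y = (SD_Y/SD_X)(x − M_X) + M_Y
y = (7.4/6.5)(29 − 36.5) + 38.5
y = 1.138462 × -7.5 + 38.5 = -8.5385 + 38.5 = 30.0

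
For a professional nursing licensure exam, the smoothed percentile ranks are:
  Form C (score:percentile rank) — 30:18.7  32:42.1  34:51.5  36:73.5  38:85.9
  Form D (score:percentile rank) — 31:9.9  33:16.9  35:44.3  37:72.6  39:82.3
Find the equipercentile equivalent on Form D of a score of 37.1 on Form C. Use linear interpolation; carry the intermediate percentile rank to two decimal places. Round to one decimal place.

PR of 37.1 on Form C: 73.5 + (37.1 − 36)/(38 − 36) × (85.9 − 73.5) = 80.32
On Form D, PR 80.32 falls between score 37 (PR 72.6) and 39 (PR 82.3).
Interpolate: 37 + (80.32 − 72.6)/(82.3 − 72.6) × (39 − 37) = 38.6

38.6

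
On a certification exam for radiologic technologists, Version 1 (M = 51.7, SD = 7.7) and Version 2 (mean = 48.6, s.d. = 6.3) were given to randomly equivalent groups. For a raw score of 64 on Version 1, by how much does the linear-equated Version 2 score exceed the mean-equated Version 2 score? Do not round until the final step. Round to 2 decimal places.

-2.24

Mean-equated: 64 + (48.6 − 51.7) = 60.90
Linear-equated: (6.3/7.7)(64 − 51.7) + 48.6 = 58.664
Difference = 58.664 − 60.90 = -2.24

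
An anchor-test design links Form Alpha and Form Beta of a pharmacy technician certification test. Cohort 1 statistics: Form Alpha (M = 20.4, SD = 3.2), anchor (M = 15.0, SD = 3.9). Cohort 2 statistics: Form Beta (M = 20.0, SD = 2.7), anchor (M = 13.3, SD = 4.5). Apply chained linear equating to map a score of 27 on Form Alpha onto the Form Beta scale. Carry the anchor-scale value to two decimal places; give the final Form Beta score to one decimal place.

Form Alpha → anchor (Cohort 1): v = (3.9/3.2)(27 − 20.4) + 15.0 = 23.04
anchor → Form Beta (Cohort 2): y = (2.7/4.5)(23.04 − 13.3) + 20.0 = 25.8

25.8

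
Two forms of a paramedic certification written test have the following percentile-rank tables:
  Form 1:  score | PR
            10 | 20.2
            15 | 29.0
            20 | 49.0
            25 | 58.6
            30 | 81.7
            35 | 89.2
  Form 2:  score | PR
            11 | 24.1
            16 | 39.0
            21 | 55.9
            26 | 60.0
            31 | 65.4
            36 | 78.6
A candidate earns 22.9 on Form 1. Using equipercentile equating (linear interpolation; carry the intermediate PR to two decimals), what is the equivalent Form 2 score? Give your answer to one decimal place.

20.6

PR of 22.9 on Form 1: 49.0 + (22.9 − 20)/(25 − 20) × (58.6 − 49.0) = 54.57
On Form 2, PR 54.57 falls between score 16 (PR 39.0) and 21 (PR 55.9).
Interpolate: 16 + (54.57 − 39.0)/(55.9 − 39.0) × (21 − 16) = 20.6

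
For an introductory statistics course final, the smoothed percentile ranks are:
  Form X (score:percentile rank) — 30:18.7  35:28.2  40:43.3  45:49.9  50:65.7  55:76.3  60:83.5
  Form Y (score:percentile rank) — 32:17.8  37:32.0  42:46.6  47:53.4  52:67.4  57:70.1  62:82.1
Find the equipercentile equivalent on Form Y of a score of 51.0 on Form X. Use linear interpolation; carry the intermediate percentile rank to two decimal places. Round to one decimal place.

PR of 51.0 on Form X: 65.7 + (51.0 − 50)/(55 − 50) × (76.3 − 65.7) = 67.82
On Form Y, PR 67.82 falls between score 52 (PR 67.4) and 57 (PR 70.1).
Interpolate: 52 + (67.82 − 67.4)/(70.1 − 67.4) × (57 − 52) = 52.8

52.8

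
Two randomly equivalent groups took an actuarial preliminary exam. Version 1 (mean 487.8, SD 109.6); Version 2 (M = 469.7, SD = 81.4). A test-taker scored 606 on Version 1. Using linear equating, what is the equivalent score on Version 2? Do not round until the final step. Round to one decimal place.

557.5

Linear equating: y = (SD_Y/SD_X)(x − M_X) + M_Y
y = (81.4/109.6)(606 − 487.8) + 469.7
y = 0.742701 × 118.2 + 469.7 = 87.7872 + 469.7 = 557.5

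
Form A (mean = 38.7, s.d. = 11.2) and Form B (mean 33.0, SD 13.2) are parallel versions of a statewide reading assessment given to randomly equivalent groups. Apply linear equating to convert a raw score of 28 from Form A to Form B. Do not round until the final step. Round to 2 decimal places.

20.39

Linear equating: y = (SD_Y/SD_X)(x − M_X) + M_Y
y = (13.2/11.2)(28 − 38.7) + 33.0
y = 1.178571 × -10.7 + 33.0 = -12.6107 + 33.0 = 20.39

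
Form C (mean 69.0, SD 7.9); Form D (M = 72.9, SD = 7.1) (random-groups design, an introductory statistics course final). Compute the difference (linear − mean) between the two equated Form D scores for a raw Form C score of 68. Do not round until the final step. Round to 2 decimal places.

0.10

Mean-equated: 68 + (72.9 − 69.0) = 71.90
Linear-equated: (7.1/7.9)(68 − 69.0) + 72.9 = 72.001
Difference = 72.001 − 71.90 = 0.10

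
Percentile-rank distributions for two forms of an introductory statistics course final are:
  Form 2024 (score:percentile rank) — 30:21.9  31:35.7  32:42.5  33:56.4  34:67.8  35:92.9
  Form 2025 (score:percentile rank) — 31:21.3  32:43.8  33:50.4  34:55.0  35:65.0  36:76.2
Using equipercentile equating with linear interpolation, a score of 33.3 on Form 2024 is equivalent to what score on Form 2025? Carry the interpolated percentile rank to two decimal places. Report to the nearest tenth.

34.5

PR of 33.3 on Form 2024: 56.4 + (33.3 − 33)/(34 − 33) × (67.8 − 56.4) = 59.82
On Form 2025, PR 59.82 falls between score 34 (PR 55.0) and 35 (PR 65.0).
Interpolate: 34 + (59.82 − 55.0)/(65.0 − 55.0) × (35 − 34) = 34.5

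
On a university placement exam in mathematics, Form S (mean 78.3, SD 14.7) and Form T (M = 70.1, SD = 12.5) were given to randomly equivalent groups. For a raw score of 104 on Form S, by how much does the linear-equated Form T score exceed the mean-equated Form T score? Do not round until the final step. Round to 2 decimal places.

-3.85

Mean-equated: 104 + (70.1 − 78.3) = 95.80
Linear-equated: (12.5/14.7)(104 − 78.3) + 70.1 = 91.954
Difference = 91.954 − 95.80 = -3.85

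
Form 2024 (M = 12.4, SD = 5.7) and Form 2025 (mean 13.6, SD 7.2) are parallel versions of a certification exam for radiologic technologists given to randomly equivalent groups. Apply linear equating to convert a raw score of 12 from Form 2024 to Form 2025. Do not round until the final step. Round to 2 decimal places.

13.09

Linear equating: y = (SD_Y/SD_X)(x − M_X) + M_Y
y = (7.2/5.7)(12 − 12.4) + 13.6
y = 1.263158 × -0.4 + 13.6 = -0.5053 + 13.6 = 13.09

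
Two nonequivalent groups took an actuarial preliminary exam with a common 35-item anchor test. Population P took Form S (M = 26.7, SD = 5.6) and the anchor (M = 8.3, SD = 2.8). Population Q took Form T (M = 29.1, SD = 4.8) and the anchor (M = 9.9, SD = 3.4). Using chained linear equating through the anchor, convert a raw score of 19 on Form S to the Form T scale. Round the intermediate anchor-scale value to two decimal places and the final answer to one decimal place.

Form S → anchor (Population P): v = (2.8/5.6)(19 − 26.7) + 8.3 = 4.45
anchor → Form T (Population Q): y = (4.8/3.4)(4.45 − 9.9) + 29.1 = 21.4

21.4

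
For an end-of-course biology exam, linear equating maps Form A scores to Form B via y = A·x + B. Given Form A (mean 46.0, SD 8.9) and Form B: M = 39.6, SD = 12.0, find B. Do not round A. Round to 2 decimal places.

-22.42

A = SD_Y / SD_X = 12.0 / 8.9 = 1.348315
B = M_Y − A·M_X = 39.6 − 1.348315 × 46.0 = -22.42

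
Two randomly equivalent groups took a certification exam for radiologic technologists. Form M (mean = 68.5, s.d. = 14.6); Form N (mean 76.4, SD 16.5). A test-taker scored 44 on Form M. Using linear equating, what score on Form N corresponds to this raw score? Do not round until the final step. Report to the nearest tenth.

48.7

Linear equating: y = (SD_Y/SD_X)(x − M_X) + M_Y
y = (16.5/14.6)(44 − 68.5) + 76.4
y = 1.130137 × -24.5 + 76.4 = -27.6884 + 76.4 = 48.7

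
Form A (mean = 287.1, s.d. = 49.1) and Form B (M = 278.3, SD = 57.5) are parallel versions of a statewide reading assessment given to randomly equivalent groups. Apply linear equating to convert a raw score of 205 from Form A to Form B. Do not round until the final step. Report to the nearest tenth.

Linear equating: y = (SD_Y/SD_X)(x − M_X) + M_Y
y = (57.5/49.1)(205 − 287.1) + 278.3
y = 1.171079 × -82.1 + 278.3 = -96.1456 + 278.3 = 182.2

182.2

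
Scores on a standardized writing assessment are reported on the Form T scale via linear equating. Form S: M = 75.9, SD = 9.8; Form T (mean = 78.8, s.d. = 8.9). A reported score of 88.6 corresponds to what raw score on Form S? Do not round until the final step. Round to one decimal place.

86.7

Invert y = (SD_Y/SD_X)(x − M_X) + M_Y:
x = (SD_X/SD_Y)(y − M_Y) + M_X = (9.8/8.9)(88.6 − 78.8) + 75.9
x = 1.101124 × 9.800 + 75.9 = 86.7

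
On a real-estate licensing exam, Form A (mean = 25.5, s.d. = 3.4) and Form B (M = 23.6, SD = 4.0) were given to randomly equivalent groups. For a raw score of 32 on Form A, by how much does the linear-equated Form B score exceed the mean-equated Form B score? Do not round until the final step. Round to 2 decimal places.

1.15

Mean-equated: 32 + (23.6 − 25.5) = 30.10
Linear-equated: (4.0/3.4)(32 − 25.5) + 23.6 = 31.247
Difference = 31.247 − 30.10 = 1.15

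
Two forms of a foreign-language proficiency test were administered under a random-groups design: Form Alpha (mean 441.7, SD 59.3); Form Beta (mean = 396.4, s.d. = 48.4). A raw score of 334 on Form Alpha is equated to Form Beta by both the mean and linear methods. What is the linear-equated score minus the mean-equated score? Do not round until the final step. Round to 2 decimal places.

19.80

Mean-equated: 334 + (396.4 − 441.7) = 288.70
Linear-equated: (48.4/59.3)(334 − 441.7) + 396.4 = 308.496
Difference = 308.496 − 288.70 = 19.80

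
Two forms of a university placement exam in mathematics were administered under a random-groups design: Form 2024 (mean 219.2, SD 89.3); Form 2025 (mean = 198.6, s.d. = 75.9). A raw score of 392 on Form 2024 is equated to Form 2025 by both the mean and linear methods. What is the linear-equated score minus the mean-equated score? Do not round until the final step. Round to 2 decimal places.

-25.93

Mean-equated: 392 + (198.6 − 219.2) = 371.40
Linear-equated: (75.9/89.3)(392 − 219.2) + 198.6 = 345.470
Difference = 345.470 − 371.40 = -25.93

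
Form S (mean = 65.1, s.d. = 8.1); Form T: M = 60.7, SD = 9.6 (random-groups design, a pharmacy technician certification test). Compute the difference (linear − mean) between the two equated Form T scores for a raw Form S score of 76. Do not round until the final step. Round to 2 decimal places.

Mean-equated: 76 + (60.7 − 65.1) = 71.60
Linear-equated: (9.6/8.1)(76 − 65.1) + 60.7 = 73.619
Difference = 73.619 − 71.60 = 2.02

2.02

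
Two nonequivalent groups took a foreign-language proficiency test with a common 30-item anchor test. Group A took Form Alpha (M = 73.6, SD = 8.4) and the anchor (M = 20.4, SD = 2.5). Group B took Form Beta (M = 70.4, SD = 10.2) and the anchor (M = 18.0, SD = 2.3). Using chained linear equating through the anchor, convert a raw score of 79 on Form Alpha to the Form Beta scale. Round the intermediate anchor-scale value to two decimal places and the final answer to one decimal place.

88.2

Form Alpha → anchor (Group A): v = (2.5/8.4)(79 − 73.6) + 20.4 = 22.01
anchor → Form Beta (Group B): y = (10.2/2.3)(22.01 − 18.0) + 70.4 = 88.2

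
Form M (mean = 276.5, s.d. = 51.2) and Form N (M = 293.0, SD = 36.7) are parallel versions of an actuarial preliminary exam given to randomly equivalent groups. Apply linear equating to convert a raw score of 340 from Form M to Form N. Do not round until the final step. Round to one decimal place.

Linear equating: y = (SD_Y/SD_X)(x − M_X) + M_Y
y = (36.7/51.2)(340 − 276.5) + 293.0
y = 0.716797 × 63.5 + 293.0 = 45.5166 + 293.0 = 338.5

338.5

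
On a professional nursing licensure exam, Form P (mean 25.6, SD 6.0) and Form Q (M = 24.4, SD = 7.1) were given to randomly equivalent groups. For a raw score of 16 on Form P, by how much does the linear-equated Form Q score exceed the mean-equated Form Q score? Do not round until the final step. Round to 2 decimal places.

-1.76

Mean-equated: 16 + (24.4 − 25.6) = 14.80
Linear-equated: (7.1/6.0)(16 − 25.6) + 24.4 = 13.040
Difference = 13.040 − 14.80 = -1.76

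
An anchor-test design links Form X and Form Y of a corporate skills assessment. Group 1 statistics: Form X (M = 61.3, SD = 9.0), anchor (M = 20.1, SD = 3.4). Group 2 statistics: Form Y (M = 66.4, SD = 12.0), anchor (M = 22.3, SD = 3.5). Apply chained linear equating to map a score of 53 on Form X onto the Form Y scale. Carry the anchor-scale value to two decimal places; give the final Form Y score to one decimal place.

Form X → anchor (Group 1): v = (3.4/9.0)(53 − 61.3) + 20.1 = 16.96
anchor → Form Y (Group 2): y = (12.0/3.5)(16.96 − 22.3) + 66.4 = 48.1

48.1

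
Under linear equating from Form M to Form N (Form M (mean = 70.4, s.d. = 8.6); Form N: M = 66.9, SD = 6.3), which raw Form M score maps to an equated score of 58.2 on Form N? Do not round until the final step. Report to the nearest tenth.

58.5

Invert y = (SD_Y/SD_X)(x − M_X) + M_Y:
x = (SD_X/SD_Y)(y − M_Y) + M_X = (8.6/6.3)(58.2 − 66.9) + 70.4
x = 1.365079 × -8.700 + 70.4 = 58.5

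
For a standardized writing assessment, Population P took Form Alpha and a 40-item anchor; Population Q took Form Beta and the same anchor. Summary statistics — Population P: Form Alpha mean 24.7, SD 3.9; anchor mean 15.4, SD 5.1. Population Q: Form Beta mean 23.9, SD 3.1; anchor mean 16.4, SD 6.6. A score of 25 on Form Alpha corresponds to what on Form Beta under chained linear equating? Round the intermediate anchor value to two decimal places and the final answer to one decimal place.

Form Alpha → anchor (Population P): v = (5.1/3.9)(25 − 24.7) + 15.4 = 15.79
anchor → Form Beta (Population Q): y = (3.1/6.6)(15.79 − 16.4) + 23.9 = 23.6

23.6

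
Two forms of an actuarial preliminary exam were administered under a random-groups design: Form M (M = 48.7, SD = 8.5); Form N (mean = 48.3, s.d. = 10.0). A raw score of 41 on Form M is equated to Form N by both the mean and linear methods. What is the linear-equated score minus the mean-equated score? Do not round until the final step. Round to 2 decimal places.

Mean-equated: 41 + (48.3 − 48.7) = 40.60
Linear-equated: (10.0/8.5)(41 − 48.7) + 48.3 = 39.241
Difference = 39.241 − 40.60 = -1.36

-1.36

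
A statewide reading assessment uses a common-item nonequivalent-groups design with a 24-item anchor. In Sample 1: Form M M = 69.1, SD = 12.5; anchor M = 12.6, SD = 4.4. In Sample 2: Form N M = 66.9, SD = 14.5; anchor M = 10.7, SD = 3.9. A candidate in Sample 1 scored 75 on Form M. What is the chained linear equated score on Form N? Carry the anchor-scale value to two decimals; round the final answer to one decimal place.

Form M → anchor (Sample 1): v = (4.4/12.5)(75 − 69.1) + 12.6 = 14.68
anchor → Form N (Sample 2): y = (14.5/3.9)(14.68 − 10.7) + 66.9 = 81.7

81.7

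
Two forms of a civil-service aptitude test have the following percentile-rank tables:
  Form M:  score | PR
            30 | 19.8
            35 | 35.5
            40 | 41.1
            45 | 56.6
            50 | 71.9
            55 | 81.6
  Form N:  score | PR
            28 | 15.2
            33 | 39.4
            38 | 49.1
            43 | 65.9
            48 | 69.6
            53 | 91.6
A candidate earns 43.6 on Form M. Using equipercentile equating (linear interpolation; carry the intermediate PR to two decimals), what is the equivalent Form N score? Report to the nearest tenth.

38.9

PR of 43.6 on Form M: 41.1 + (43.6 − 40)/(45 − 40) × (56.6 − 41.1) = 52.26
On Form N, PR 52.26 falls between score 38 (PR 49.1) and 43 (PR 65.9).
Interpolate: 38 + (52.26 − 49.1)/(65.9 − 49.1) × (43 − 38) = 38.9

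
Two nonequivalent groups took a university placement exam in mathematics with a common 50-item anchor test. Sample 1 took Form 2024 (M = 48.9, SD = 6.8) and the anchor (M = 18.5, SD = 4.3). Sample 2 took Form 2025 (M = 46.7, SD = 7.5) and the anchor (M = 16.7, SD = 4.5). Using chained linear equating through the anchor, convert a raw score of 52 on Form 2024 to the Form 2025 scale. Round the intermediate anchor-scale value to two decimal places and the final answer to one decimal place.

53.0

Form 2024 → anchor (Sample 1): v = (4.3/6.8)(52 − 48.9) + 18.5 = 20.46
anchor → Form 2025 (Sample 2): y = (7.5/4.5)(20.46 − 16.7) + 46.7 = 53.0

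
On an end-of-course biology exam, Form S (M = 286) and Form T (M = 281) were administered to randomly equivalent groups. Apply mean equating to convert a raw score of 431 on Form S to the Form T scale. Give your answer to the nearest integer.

426

Mean equating: y = x + (M_Y − M_X) = 431 + (281 − 286) = 426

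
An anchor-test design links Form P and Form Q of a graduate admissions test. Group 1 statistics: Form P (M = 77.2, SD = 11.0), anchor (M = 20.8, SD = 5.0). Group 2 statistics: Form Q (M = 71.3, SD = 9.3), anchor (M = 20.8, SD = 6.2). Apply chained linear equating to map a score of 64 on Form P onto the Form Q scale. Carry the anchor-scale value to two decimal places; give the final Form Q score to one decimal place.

Form P → anchor (Group 1): v = (5.0/11.0)(64 − 77.2) + 20.8 = 14.80
anchor → Form Q (Group 2): y = (9.3/6.2)(14.80 − 20.8) + 71.3 = 62.3

62.3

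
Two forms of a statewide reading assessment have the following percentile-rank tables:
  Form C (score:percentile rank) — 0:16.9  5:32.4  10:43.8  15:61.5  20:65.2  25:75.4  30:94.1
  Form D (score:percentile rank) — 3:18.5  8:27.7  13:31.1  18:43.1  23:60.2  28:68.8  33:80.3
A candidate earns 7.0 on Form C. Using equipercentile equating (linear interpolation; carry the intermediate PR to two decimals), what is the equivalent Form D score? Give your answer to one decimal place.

15.4

PR of 7.0 on Form C: 32.4 + (7.0 − 5)/(10 − 5) × (43.8 − 32.4) = 36.96
On Form D, PR 36.96 falls between score 13 (PR 31.1) and 18 (PR 43.1).
Interpolate: 13 + (36.96 − 31.1)/(43.1 − 31.1) × (18 − 13) = 15.4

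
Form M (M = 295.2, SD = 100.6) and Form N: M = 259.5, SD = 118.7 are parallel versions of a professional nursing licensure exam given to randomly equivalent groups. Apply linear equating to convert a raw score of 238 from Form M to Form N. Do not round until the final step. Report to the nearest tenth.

192.0

Linear equating: y = (SD_Y/SD_X)(x − M_X) + M_Y
y = (118.7/100.6)(238 − 295.2) + 259.5
y = 1.179920 × -57.2 + 259.5 = -67.4915 + 259.5 = 192.0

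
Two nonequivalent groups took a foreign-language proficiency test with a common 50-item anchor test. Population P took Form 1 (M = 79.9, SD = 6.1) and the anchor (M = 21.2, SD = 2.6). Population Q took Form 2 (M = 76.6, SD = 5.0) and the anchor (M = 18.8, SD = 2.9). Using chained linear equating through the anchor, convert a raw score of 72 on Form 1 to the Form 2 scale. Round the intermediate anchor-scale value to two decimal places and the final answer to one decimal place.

Form 1 → anchor (Population P): v = (2.6/6.1)(72 − 79.9) + 21.2 = 17.83
anchor → Form 2 (Population Q): y = (5.0/2.9)(17.83 − 18.8) + 76.6 = 74.9

74.9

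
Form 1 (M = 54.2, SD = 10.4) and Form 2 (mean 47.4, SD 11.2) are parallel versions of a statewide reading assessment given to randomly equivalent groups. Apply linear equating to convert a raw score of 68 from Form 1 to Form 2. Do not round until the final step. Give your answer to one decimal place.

62.3

Linear equating: y = (SD_Y/SD_X)(x − M_X) + M_Y
y = (11.2/10.4)(68 − 54.2) + 47.4
y = 1.076923 × 13.8 + 47.4 = 14.8615 + 47.4 = 62.3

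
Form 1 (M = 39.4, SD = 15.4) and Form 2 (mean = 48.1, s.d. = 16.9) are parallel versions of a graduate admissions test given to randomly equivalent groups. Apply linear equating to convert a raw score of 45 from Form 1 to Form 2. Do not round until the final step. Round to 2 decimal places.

Linear equating: y = (SD_Y/SD_X)(x − M_X) + M_Y
y = (16.9/15.4)(45 − 39.4) + 48.1
y = 1.097403 × 5.6 + 48.1 = 6.1455 + 48.1 = 54.25

54.25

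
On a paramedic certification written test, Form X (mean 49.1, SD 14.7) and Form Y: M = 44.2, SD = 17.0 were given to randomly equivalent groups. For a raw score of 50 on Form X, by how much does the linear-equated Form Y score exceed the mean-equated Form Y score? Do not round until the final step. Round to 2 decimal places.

Mean-equated: 50 + (44.2 − 49.1) = 45.10
Linear-equated: (17.0/14.7)(50 − 49.1) + 44.2 = 45.241
Difference = 45.241 − 45.10 = 0.14

0.14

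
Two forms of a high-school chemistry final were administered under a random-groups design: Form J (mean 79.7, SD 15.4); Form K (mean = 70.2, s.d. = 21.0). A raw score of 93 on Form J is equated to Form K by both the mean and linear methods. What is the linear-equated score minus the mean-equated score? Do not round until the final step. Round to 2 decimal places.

Mean-equated: 93 + (70.2 − 79.7) = 83.50
Linear-equated: (21.0/15.4)(93 − 79.7) + 70.2 = 88.336
Difference = 88.336 − 83.50 = 4.84

4.84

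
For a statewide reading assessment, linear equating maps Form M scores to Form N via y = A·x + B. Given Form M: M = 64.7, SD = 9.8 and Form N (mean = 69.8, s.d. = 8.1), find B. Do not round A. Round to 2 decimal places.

A = SD_Y / SD_X = 8.1 / 9.8 = 0.826531
B = M_Y − A·M_X = 69.8 − 0.826531 × 64.7 = 16.32

16.32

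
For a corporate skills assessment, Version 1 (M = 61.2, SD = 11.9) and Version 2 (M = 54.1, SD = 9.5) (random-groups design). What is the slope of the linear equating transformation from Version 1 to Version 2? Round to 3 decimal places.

A = SD_Y / SD_X = 9.5 / 11.9 = 0.798

0.798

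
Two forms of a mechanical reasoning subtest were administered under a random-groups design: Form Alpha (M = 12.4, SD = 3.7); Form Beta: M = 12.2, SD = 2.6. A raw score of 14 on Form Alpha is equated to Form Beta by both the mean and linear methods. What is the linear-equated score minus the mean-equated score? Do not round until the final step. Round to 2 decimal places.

-0.48

Mean-equated: 14 + (12.2 − 12.4) = 13.80
Linear-equated: (2.6/3.7)(14 − 12.4) + 12.2 = 13.324
Difference = 13.324 − 13.80 = -0.48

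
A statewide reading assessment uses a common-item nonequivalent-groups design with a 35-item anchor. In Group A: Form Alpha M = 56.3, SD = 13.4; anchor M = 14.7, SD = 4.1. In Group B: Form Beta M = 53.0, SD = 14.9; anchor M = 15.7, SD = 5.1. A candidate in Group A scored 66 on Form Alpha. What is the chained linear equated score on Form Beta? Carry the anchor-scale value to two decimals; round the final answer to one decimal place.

58.8

Form Alpha → anchor (Group A): v = (4.1/13.4)(66 − 56.3) + 14.7 = 17.67
anchor → Form Beta (Group B): y = (14.9/5.1)(17.67 − 15.7) + 53.0 = 58.8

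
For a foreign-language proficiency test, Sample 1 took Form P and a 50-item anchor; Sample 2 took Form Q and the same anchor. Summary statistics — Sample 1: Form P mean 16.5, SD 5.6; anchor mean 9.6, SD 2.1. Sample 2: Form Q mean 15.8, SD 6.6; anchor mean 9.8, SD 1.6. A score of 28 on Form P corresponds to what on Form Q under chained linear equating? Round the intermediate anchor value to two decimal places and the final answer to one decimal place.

32.8

Form P → anchor (Sample 1): v = (2.1/5.6)(28 − 16.5) + 9.6 = 13.91
anchor → Form Q (Sample 2): y = (6.6/1.6)(13.91 − 9.8) + 15.8 = 32.8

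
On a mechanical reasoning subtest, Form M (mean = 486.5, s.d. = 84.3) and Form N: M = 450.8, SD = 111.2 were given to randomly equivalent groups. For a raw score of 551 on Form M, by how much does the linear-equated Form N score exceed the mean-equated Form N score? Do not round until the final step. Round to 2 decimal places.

20.58

Mean-equated: 551 + (450.8 − 486.5) = 515.30
Linear-equated: (111.2/84.3)(551 − 486.5) + 450.8 = 535.882
Difference = 535.882 − 515.30 = 20.58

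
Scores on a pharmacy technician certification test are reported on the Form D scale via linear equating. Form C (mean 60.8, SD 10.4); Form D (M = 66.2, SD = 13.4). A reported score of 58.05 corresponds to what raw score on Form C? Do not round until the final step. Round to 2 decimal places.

Invert y = (SD_Y/SD_X)(x − M_X) + M_Y:
x = (SD_X/SD_Y)(y − M_Y) + M_X = (10.4/13.4)(58.05 − 66.2) + 60.8
x = 0.776119 × -8.150 + 60.8 = 54.47

54.47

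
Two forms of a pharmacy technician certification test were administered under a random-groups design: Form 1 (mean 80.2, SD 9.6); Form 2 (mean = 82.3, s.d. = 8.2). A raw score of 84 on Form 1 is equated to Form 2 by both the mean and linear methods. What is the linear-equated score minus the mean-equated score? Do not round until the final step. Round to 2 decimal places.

Mean-equated: 84 + (82.3 − 80.2) = 86.10
Linear-equated: (8.2/9.6)(84 − 80.2) + 82.3 = 85.546
Difference = 85.546 − 86.10 = -0.55

-0.55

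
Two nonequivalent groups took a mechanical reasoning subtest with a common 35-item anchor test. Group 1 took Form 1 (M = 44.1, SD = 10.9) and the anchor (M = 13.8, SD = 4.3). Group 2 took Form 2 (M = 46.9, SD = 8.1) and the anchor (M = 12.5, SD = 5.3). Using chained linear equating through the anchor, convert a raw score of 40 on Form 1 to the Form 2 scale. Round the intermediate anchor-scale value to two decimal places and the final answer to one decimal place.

46.4

Form 1 → anchor (Group 1): v = (4.3/10.9)(40 − 44.1) + 13.8 = 12.18
anchor → Form 2 (Group 2): y = (8.1/5.3)(12.18 − 12.5) + 46.9 = 46.4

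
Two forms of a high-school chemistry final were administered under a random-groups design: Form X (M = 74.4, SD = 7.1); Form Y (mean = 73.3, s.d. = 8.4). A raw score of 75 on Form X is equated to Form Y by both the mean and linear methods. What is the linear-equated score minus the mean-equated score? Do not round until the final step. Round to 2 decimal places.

0.11

Mean-equated: 75 + (73.3 − 74.4) = 73.90
Linear-equated: (8.4/7.1)(75 − 74.4) + 73.3 = 74.010
Difference = 74.010 − 73.90 = 0.11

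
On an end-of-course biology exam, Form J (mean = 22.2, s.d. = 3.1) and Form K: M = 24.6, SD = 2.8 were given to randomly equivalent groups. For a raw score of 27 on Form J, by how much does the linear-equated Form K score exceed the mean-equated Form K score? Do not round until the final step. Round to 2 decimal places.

-0.46

Mean-equated: 27 + (24.6 − 22.2) = 29.40
Linear-equated: (2.8/3.1)(27 − 22.2) + 24.6 = 28.935
Difference = 28.935 − 29.40 = -0.46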